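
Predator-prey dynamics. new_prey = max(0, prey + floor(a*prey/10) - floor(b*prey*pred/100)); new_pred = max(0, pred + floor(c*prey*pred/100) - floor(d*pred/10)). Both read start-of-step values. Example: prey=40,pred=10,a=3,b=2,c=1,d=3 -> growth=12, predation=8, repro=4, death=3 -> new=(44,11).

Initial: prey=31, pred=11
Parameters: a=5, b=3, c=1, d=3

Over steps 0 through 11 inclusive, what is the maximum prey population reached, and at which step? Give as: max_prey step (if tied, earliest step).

Answer: 60 5

Derivation:
Step 1: prey: 31+15-10=36; pred: 11+3-3=11
Step 2: prey: 36+18-11=43; pred: 11+3-3=11
Step 3: prey: 43+21-14=50; pred: 11+4-3=12
Step 4: prey: 50+25-18=57; pred: 12+6-3=15
Step 5: prey: 57+28-25=60; pred: 15+8-4=19
Step 6: prey: 60+30-34=56; pred: 19+11-5=25
Step 7: prey: 56+28-42=42; pred: 25+14-7=32
Step 8: prey: 42+21-40=23; pred: 32+13-9=36
Step 9: prey: 23+11-24=10; pred: 36+8-10=34
Step 10: prey: 10+5-10=5; pred: 34+3-10=27
Step 11: prey: 5+2-4=3; pred: 27+1-8=20
Max prey = 60 at step 5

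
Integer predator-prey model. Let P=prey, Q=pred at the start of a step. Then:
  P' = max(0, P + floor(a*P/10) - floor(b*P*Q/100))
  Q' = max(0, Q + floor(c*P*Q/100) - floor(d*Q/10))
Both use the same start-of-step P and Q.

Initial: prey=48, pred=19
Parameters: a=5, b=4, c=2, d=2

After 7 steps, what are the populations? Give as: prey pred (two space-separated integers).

Step 1: prey: 48+24-36=36; pred: 19+18-3=34
Step 2: prey: 36+18-48=6; pred: 34+24-6=52
Step 3: prey: 6+3-12=0; pred: 52+6-10=48
Step 4: prey: 0+0-0=0; pred: 48+0-9=39
Step 5: prey: 0+0-0=0; pred: 39+0-7=32
Step 6: prey: 0+0-0=0; pred: 32+0-6=26
Step 7: prey: 0+0-0=0; pred: 26+0-5=21

Answer: 0 21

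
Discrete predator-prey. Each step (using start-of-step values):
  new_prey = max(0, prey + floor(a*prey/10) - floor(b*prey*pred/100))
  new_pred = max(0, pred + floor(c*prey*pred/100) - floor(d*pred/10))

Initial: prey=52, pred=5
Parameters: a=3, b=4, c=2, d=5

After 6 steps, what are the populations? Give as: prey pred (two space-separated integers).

Answer: 0 14

Derivation:
Step 1: prey: 52+15-10=57; pred: 5+5-2=8
Step 2: prey: 57+17-18=56; pred: 8+9-4=13
Step 3: prey: 56+16-29=43; pred: 13+14-6=21
Step 4: prey: 43+12-36=19; pred: 21+18-10=29
Step 5: prey: 19+5-22=2; pred: 29+11-14=26
Step 6: prey: 2+0-2=0; pred: 26+1-13=14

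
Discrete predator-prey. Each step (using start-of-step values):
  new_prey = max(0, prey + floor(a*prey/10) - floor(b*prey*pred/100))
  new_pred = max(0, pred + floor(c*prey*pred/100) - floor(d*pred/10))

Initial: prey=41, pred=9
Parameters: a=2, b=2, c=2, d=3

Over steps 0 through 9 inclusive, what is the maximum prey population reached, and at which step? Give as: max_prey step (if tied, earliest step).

Answer: 42 1

Derivation:
Step 1: prey: 41+8-7=42; pred: 9+7-2=14
Step 2: prey: 42+8-11=39; pred: 14+11-4=21
Step 3: prey: 39+7-16=30; pred: 21+16-6=31
Step 4: prey: 30+6-18=18; pred: 31+18-9=40
Step 5: prey: 18+3-14=7; pred: 40+14-12=42
Step 6: prey: 7+1-5=3; pred: 42+5-12=35
Step 7: prey: 3+0-2=1; pred: 35+2-10=27
Step 8: prey: 1+0-0=1; pred: 27+0-8=19
Step 9: prey: 1+0-0=1; pred: 19+0-5=14
Max prey = 42 at step 1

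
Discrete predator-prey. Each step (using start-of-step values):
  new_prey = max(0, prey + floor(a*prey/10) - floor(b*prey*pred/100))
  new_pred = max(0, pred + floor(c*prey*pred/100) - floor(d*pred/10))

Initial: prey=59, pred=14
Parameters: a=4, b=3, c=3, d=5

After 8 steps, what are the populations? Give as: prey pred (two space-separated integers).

Step 1: prey: 59+23-24=58; pred: 14+24-7=31
Step 2: prey: 58+23-53=28; pred: 31+53-15=69
Step 3: prey: 28+11-57=0; pred: 69+57-34=92
Step 4: prey: 0+0-0=0; pred: 92+0-46=46
Step 5: prey: 0+0-0=0; pred: 46+0-23=23
Step 6: prey: 0+0-0=0; pred: 23+0-11=12
Step 7: prey: 0+0-0=0; pred: 12+0-6=6
Step 8: prey: 0+0-0=0; pred: 6+0-3=3

Answer: 0 3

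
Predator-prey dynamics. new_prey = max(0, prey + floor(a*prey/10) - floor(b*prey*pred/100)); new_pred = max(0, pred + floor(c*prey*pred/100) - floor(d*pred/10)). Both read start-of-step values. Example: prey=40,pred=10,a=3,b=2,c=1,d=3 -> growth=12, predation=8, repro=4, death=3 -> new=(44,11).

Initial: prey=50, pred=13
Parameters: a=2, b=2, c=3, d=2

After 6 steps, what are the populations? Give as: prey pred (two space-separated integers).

Step 1: prey: 50+10-13=47; pred: 13+19-2=30
Step 2: prey: 47+9-28=28; pred: 30+42-6=66
Step 3: prey: 28+5-36=0; pred: 66+55-13=108
Step 4: prey: 0+0-0=0; pred: 108+0-21=87
Step 5: prey: 0+0-0=0; pred: 87+0-17=70
Step 6: prey: 0+0-0=0; pred: 70+0-14=56

Answer: 0 56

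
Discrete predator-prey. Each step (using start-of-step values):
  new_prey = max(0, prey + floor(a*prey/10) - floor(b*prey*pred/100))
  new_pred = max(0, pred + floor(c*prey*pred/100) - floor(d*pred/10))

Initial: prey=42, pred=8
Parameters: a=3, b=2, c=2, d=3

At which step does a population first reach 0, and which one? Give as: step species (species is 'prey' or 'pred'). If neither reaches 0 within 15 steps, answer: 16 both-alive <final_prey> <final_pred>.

Answer: 6 prey

Derivation:
Step 1: prey: 42+12-6=48; pred: 8+6-2=12
Step 2: prey: 48+14-11=51; pred: 12+11-3=20
Step 3: prey: 51+15-20=46; pred: 20+20-6=34
Step 4: prey: 46+13-31=28; pred: 34+31-10=55
Step 5: prey: 28+8-30=6; pred: 55+30-16=69
Step 6: prey: 6+1-8=0; pred: 69+8-20=57
First extinction: prey at step 6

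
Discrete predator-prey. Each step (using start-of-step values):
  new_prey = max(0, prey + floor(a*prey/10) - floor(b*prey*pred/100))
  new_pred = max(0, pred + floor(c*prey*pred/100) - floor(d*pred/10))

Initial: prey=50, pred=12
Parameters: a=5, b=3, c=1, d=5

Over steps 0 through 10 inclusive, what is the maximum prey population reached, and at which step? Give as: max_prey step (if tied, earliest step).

Answer: 85 5

Derivation:
Step 1: prey: 50+25-18=57; pred: 12+6-6=12
Step 2: prey: 57+28-20=65; pred: 12+6-6=12
Step 3: prey: 65+32-23=74; pred: 12+7-6=13
Step 4: prey: 74+37-28=83; pred: 13+9-6=16
Step 5: prey: 83+41-39=85; pred: 16+13-8=21
Step 6: prey: 85+42-53=74; pred: 21+17-10=28
Step 7: prey: 74+37-62=49; pred: 28+20-14=34
Step 8: prey: 49+24-49=24; pred: 34+16-17=33
Step 9: prey: 24+12-23=13; pred: 33+7-16=24
Step 10: prey: 13+6-9=10; pred: 24+3-12=15
Max prey = 85 at step 5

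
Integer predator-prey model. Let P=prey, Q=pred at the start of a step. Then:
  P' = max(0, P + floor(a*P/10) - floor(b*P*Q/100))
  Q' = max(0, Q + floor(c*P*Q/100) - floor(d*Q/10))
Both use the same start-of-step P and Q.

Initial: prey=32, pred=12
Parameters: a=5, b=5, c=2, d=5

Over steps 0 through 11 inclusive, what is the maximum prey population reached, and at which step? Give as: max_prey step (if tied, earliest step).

Answer: 45 11

Derivation:
Step 1: prey: 32+16-19=29; pred: 12+7-6=13
Step 2: prey: 29+14-18=25; pred: 13+7-6=14
Step 3: prey: 25+12-17=20; pred: 14+7-7=14
Step 4: prey: 20+10-14=16; pred: 14+5-7=12
Step 5: prey: 16+8-9=15; pred: 12+3-6=9
Step 6: prey: 15+7-6=16; pred: 9+2-4=7
Step 7: prey: 16+8-5=19; pred: 7+2-3=6
Step 8: prey: 19+9-5=23; pred: 6+2-3=5
Step 9: prey: 23+11-5=29; pred: 5+2-2=5
Step 10: prey: 29+14-7=36; pred: 5+2-2=5
Step 11: prey: 36+18-9=45; pred: 5+3-2=6
Max prey = 45 at step 11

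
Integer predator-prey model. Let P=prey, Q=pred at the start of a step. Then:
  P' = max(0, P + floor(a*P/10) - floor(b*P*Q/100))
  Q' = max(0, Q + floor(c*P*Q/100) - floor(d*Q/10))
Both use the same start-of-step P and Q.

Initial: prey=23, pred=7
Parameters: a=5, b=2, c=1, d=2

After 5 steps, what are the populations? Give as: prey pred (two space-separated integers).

Answer: 92 20

Derivation:
Step 1: prey: 23+11-3=31; pred: 7+1-1=7
Step 2: prey: 31+15-4=42; pred: 7+2-1=8
Step 3: prey: 42+21-6=57; pred: 8+3-1=10
Step 4: prey: 57+28-11=74; pred: 10+5-2=13
Step 5: prey: 74+37-19=92; pred: 13+9-2=20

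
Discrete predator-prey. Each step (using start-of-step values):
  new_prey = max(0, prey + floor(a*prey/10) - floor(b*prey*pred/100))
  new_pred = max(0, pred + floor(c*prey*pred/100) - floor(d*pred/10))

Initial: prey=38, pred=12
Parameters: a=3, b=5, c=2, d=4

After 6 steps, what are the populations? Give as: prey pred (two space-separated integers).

Answer: 1 5

Derivation:
Step 1: prey: 38+11-22=27; pred: 12+9-4=17
Step 2: prey: 27+8-22=13; pred: 17+9-6=20
Step 3: prey: 13+3-13=3; pred: 20+5-8=17
Step 4: prey: 3+0-2=1; pred: 17+1-6=12
Step 5: prey: 1+0-0=1; pred: 12+0-4=8
Step 6: prey: 1+0-0=1; pred: 8+0-3=5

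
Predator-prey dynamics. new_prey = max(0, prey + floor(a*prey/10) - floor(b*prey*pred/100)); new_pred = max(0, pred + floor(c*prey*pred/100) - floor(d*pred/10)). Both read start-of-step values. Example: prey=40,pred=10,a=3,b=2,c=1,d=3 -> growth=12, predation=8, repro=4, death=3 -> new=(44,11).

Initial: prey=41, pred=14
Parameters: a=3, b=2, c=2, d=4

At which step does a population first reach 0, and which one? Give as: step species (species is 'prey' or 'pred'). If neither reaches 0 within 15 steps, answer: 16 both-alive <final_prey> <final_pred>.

Step 1: prey: 41+12-11=42; pred: 14+11-5=20
Step 2: prey: 42+12-16=38; pred: 20+16-8=28
Step 3: prey: 38+11-21=28; pred: 28+21-11=38
Step 4: prey: 28+8-21=15; pred: 38+21-15=44
Step 5: prey: 15+4-13=6; pred: 44+13-17=40
Step 6: prey: 6+1-4=3; pred: 40+4-16=28
Step 7: prey: 3+0-1=2; pred: 28+1-11=18
Step 8: prey: 2+0-0=2; pred: 18+0-7=11
Step 9: prey: 2+0-0=2; pred: 11+0-4=7
Step 10: prey: 2+0-0=2; pred: 7+0-2=5
Step 11: prey: 2+0-0=2; pred: 5+0-2=3
Step 12: prey: 2+0-0=2; pred: 3+0-1=2
Step 13: prey: 2+0-0=2; pred: 2+0-0=2
Steps 14-15: state stable at prey=2, pred=2 (no change)
No extinction within 15 steps

Answer: 16 both-alive 2 2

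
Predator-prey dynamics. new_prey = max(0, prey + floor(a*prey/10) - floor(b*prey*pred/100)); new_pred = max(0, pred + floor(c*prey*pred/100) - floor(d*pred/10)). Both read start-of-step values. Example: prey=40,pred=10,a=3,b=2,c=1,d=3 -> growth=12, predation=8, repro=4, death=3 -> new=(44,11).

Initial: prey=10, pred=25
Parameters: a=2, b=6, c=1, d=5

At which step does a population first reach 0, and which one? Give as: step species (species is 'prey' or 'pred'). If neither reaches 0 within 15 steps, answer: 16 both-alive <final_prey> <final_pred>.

Step 1: prey: 10+2-15=0; pred: 25+2-12=15
First extinction: prey at step 1

Answer: 1 prey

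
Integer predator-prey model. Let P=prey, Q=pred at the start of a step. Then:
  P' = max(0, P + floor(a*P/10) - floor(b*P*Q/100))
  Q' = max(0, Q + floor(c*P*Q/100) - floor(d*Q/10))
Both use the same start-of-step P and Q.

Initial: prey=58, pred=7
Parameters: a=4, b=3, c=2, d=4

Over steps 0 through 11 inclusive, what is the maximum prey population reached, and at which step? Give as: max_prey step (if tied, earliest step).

Step 1: prey: 58+23-12=69; pred: 7+8-2=13
Step 2: prey: 69+27-26=70; pred: 13+17-5=25
Step 3: prey: 70+28-52=46; pred: 25+35-10=50
Step 4: prey: 46+18-69=0; pred: 50+46-20=76
Step 5: prey: 0+0-0=0; pred: 76+0-30=46
Step 6: prey: 0+0-0=0; pred: 46+0-18=28
Step 7: prey: 0+0-0=0; pred: 28+0-11=17
Step 8: prey: 0+0-0=0; pred: 17+0-6=11
Step 9: prey: 0+0-0=0; pred: 11+0-4=7
Step 10: prey: 0+0-0=0; pred: 7+0-2=5
Step 11: prey: 0+0-0=0; pred: 5+0-2=3
Max prey = 70 at step 2

Answer: 70 2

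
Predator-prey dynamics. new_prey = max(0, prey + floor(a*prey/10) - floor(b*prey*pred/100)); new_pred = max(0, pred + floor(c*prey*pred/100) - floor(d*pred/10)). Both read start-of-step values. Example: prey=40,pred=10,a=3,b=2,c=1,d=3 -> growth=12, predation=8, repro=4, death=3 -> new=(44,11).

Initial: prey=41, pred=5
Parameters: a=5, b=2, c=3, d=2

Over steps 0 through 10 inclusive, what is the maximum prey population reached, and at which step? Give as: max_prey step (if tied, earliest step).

Step 1: prey: 41+20-4=57; pred: 5+6-1=10
Step 2: prey: 57+28-11=74; pred: 10+17-2=25
Step 3: prey: 74+37-37=74; pred: 25+55-5=75
Step 4: prey: 74+37-111=0; pred: 75+166-15=226
Step 5: prey: 0+0-0=0; pred: 226+0-45=181
Step 6: prey: 0+0-0=0; pred: 181+0-36=145
Step 7: prey: 0+0-0=0; pred: 145+0-29=116
Step 8: prey: 0+0-0=0; pred: 116+0-23=93
Step 9: prey: 0+0-0=0; pred: 93+0-18=75
Step 10: prey: 0+0-0=0; pred: 75+0-15=60
Max prey = 74 at step 2

Answer: 74 2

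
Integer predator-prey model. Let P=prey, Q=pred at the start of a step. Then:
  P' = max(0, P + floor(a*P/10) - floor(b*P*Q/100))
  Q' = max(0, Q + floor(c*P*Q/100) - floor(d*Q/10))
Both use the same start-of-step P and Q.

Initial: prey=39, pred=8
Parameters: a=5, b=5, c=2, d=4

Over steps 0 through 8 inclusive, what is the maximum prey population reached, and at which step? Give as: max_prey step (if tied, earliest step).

Step 1: prey: 39+19-15=43; pred: 8+6-3=11
Step 2: prey: 43+21-23=41; pred: 11+9-4=16
Step 3: prey: 41+20-32=29; pred: 16+13-6=23
Step 4: prey: 29+14-33=10; pred: 23+13-9=27
Step 5: prey: 10+5-13=2; pred: 27+5-10=22
Step 6: prey: 2+1-2=1; pred: 22+0-8=14
Step 7: prey: 1+0-0=1; pred: 14+0-5=9
Step 8: prey: 1+0-0=1; pred: 9+0-3=6
Max prey = 43 at step 1

Answer: 43 1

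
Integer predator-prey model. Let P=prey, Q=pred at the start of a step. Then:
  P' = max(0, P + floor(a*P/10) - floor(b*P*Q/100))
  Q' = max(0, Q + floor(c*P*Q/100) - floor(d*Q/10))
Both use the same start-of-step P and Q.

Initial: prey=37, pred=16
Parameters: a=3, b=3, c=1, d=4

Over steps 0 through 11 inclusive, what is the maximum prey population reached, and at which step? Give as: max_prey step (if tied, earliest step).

Step 1: prey: 37+11-17=31; pred: 16+5-6=15
Step 2: prey: 31+9-13=27; pred: 15+4-6=13
Step 3: prey: 27+8-10=25; pred: 13+3-5=11
Step 4: prey: 25+7-8=24; pred: 11+2-4=9
Step 5: prey: 24+7-6=25; pred: 9+2-3=8
Step 6: prey: 25+7-6=26; pred: 8+2-3=7
Step 7: prey: 26+7-5=28; pred: 7+1-2=6
Step 8: prey: 28+8-5=31; pred: 6+1-2=5
Step 9: prey: 31+9-4=36; pred: 5+1-2=4
Step 10: prey: 36+10-4=42; pred: 4+1-1=4
Step 11: prey: 42+12-5=49; pred: 4+1-1=4
Max prey = 49 at step 11

Answer: 49 11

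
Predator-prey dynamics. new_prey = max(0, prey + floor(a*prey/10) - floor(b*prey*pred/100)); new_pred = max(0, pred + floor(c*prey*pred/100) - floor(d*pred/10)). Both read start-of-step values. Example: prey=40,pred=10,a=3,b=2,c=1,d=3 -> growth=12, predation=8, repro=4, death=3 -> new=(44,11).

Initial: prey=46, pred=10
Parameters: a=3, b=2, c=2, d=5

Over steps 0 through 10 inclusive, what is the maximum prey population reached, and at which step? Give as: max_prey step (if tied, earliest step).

Step 1: prey: 46+13-9=50; pred: 10+9-5=14
Step 2: prey: 50+15-14=51; pred: 14+14-7=21
Step 3: prey: 51+15-21=45; pred: 21+21-10=32
Step 4: prey: 45+13-28=30; pred: 32+28-16=44
Step 5: prey: 30+9-26=13; pred: 44+26-22=48
Step 6: prey: 13+3-12=4; pred: 48+12-24=36
Step 7: prey: 4+1-2=3; pred: 36+2-18=20
Step 8: prey: 3+0-1=2; pred: 20+1-10=11
Step 9: prey: 2+0-0=2; pred: 11+0-5=6
Step 10: prey: 2+0-0=2; pred: 6+0-3=3
Max prey = 51 at step 2

Answer: 51 2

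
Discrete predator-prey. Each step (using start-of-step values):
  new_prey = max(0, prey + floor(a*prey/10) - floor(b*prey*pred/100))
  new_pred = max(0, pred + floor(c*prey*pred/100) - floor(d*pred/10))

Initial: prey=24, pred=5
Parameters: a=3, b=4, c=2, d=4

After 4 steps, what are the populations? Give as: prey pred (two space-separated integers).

Answer: 35 7

Derivation:
Step 1: prey: 24+7-4=27; pred: 5+2-2=5
Step 2: prey: 27+8-5=30; pred: 5+2-2=5
Step 3: prey: 30+9-6=33; pred: 5+3-2=6
Step 4: prey: 33+9-7=35; pred: 6+3-2=7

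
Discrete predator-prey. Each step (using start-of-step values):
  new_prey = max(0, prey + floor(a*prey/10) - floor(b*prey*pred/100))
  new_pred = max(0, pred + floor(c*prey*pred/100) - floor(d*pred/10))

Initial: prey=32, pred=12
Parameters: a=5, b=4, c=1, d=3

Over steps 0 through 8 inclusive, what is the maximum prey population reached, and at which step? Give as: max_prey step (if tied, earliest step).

Step 1: prey: 32+16-15=33; pred: 12+3-3=12
Step 2: prey: 33+16-15=34; pred: 12+3-3=12
Step 3: prey: 34+17-16=35; pred: 12+4-3=13
Step 4: prey: 35+17-18=34; pred: 13+4-3=14
Step 5: prey: 34+17-19=32; pred: 14+4-4=14
Step 6: prey: 32+16-17=31; pred: 14+4-4=14
Step 7: prey: 31+15-17=29; pred: 14+4-4=14
Step 8: prey: 29+14-16=27; pred: 14+4-4=14
Max prey = 35 at step 3

Answer: 35 3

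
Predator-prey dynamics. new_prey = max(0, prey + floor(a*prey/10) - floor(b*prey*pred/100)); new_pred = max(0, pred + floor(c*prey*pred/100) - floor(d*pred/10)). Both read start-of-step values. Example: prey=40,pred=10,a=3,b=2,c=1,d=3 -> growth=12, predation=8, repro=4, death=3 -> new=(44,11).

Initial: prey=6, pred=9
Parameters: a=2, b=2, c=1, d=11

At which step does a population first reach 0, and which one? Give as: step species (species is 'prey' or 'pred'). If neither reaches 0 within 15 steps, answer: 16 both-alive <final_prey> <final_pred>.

Answer: 1 pred

Derivation:
Step 1: prey: 6+1-1=6; pred: 9+0-9=0
First extinction: pred at step 1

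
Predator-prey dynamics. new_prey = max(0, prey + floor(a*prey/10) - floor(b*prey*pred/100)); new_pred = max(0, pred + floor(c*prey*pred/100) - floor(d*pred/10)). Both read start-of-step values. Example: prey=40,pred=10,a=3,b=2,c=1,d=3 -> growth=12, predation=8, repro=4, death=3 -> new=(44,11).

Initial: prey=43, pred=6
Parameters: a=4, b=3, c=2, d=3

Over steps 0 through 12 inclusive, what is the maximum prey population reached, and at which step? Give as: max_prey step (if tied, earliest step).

Answer: 59 2

Derivation:
Step 1: prey: 43+17-7=53; pred: 6+5-1=10
Step 2: prey: 53+21-15=59; pred: 10+10-3=17
Step 3: prey: 59+23-30=52; pred: 17+20-5=32
Step 4: prey: 52+20-49=23; pred: 32+33-9=56
Step 5: prey: 23+9-38=0; pred: 56+25-16=65
Step 6: prey: 0+0-0=0; pred: 65+0-19=46
Step 7: prey: 0+0-0=0; pred: 46+0-13=33
Step 8: prey: 0+0-0=0; pred: 33+0-9=24
Step 9: prey: 0+0-0=0; pred: 24+0-7=17
Step 10: prey: 0+0-0=0; pred: 17+0-5=12
Step 11: prey: 0+0-0=0; pred: 12+0-3=9
Step 12: prey: 0+0-0=0; pred: 9+0-2=7
Max prey = 59 at step 2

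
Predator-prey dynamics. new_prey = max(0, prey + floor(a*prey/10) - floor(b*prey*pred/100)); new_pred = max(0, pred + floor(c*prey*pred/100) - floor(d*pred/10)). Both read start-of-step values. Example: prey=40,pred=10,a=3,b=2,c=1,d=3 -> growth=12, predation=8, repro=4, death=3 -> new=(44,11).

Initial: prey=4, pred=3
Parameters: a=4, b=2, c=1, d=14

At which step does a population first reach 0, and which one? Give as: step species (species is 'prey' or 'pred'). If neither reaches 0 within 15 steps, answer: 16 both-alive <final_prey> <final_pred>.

Step 1: prey: 4+1-0=5; pred: 3+0-4=0
First extinction: pred at step 1

Answer: 1 pred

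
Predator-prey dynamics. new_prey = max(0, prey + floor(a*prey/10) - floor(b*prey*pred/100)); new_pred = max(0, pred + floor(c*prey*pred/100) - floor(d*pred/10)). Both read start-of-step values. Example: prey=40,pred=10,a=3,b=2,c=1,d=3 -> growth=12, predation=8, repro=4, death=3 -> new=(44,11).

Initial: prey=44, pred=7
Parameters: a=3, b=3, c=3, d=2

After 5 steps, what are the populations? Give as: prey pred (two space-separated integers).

Step 1: prey: 44+13-9=48; pred: 7+9-1=15
Step 2: prey: 48+14-21=41; pred: 15+21-3=33
Step 3: prey: 41+12-40=13; pred: 33+40-6=67
Step 4: prey: 13+3-26=0; pred: 67+26-13=80
Step 5: prey: 0+0-0=0; pred: 80+0-16=64

Answer: 0 64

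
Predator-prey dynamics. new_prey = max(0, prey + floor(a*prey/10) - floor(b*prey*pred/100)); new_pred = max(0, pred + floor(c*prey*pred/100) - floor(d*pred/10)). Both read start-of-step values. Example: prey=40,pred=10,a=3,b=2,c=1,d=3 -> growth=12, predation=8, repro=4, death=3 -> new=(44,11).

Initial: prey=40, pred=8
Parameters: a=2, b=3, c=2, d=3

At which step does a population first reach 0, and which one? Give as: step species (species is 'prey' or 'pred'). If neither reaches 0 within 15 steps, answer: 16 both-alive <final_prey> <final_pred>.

Answer: 16 both-alive 1 3

Derivation:
Step 1: prey: 40+8-9=39; pred: 8+6-2=12
Step 2: prey: 39+7-14=32; pred: 12+9-3=18
Step 3: prey: 32+6-17=21; pred: 18+11-5=24
Step 4: prey: 21+4-15=10; pred: 24+10-7=27
Step 5: prey: 10+2-8=4; pred: 27+5-8=24
Step 6: prey: 4+0-2=2; pred: 24+1-7=18
Step 7: prey: 2+0-1=1; pred: 18+0-5=13
Step 8: prey: 1+0-0=1; pred: 13+0-3=10
Step 9: prey: 1+0-0=1; pred: 10+0-3=7
Step 10: prey: 1+0-0=1; pred: 7+0-2=5
Step 11: prey: 1+0-0=1; pred: 5+0-1=4
Step 12: prey: 1+0-0=1; pred: 4+0-1=3
Step 13: prey: 1+0-0=1; pred: 3+0-0=3
Steps 14-15: state stable at prey=1, pred=3 (no change)
No extinction within 15 steps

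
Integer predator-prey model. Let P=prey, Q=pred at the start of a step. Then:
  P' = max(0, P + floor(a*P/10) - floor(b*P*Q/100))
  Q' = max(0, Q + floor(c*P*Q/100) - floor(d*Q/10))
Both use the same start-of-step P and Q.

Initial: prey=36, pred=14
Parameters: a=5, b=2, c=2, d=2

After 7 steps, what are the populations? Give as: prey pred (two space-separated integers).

Answer: 0 61

Derivation:
Step 1: prey: 36+18-10=44; pred: 14+10-2=22
Step 2: prey: 44+22-19=47; pred: 22+19-4=37
Step 3: prey: 47+23-34=36; pred: 37+34-7=64
Step 4: prey: 36+18-46=8; pred: 64+46-12=98
Step 5: prey: 8+4-15=0; pred: 98+15-19=94
Step 6: prey: 0+0-0=0; pred: 94+0-18=76
Step 7: prey: 0+0-0=0; pred: 76+0-15=61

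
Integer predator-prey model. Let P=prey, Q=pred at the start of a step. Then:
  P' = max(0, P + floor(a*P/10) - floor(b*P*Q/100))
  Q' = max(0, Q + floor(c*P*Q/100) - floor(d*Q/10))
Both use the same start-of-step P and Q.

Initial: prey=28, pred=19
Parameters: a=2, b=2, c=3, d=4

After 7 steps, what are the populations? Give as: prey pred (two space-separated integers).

Step 1: prey: 28+5-10=23; pred: 19+15-7=27
Step 2: prey: 23+4-12=15; pred: 27+18-10=35
Step 3: prey: 15+3-10=8; pred: 35+15-14=36
Step 4: prey: 8+1-5=4; pred: 36+8-14=30
Step 5: prey: 4+0-2=2; pred: 30+3-12=21
Step 6: prey: 2+0-0=2; pred: 21+1-8=14
Step 7: prey: 2+0-0=2; pred: 14+0-5=9

Answer: 2 9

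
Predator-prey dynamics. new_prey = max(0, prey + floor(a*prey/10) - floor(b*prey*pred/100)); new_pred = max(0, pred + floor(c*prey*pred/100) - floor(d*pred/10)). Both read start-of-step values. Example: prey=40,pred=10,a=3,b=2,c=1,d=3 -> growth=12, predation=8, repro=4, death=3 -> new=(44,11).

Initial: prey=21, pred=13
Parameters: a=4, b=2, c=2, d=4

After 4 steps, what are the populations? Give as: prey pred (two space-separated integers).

Answer: 33 19

Derivation:
Step 1: prey: 21+8-5=24; pred: 13+5-5=13
Step 2: prey: 24+9-6=27; pred: 13+6-5=14
Step 3: prey: 27+10-7=30; pred: 14+7-5=16
Step 4: prey: 30+12-9=33; pred: 16+9-6=19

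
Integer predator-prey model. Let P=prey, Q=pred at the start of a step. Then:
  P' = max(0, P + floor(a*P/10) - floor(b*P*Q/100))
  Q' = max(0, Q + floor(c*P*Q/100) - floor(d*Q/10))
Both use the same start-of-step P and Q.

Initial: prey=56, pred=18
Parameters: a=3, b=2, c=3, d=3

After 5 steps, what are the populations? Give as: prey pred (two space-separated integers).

Answer: 0 68

Derivation:
Step 1: prey: 56+16-20=52; pred: 18+30-5=43
Step 2: prey: 52+15-44=23; pred: 43+67-12=98
Step 3: prey: 23+6-45=0; pred: 98+67-29=136
Step 4: prey: 0+0-0=0; pred: 136+0-40=96
Step 5: prey: 0+0-0=0; pred: 96+0-28=68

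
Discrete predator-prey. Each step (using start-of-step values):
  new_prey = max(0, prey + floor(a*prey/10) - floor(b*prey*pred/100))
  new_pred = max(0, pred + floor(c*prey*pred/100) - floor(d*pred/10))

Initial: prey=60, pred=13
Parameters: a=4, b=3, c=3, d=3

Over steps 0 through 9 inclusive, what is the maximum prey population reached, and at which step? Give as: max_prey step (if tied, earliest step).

Step 1: prey: 60+24-23=61; pred: 13+23-3=33
Step 2: prey: 61+24-60=25; pred: 33+60-9=84
Step 3: prey: 25+10-63=0; pred: 84+63-25=122
Step 4: prey: 0+0-0=0; pred: 122+0-36=86
Step 5: prey: 0+0-0=0; pred: 86+0-25=61
Step 6: prey: 0+0-0=0; pred: 61+0-18=43
Step 7: prey: 0+0-0=0; pred: 43+0-12=31
Step 8: prey: 0+0-0=0; pred: 31+0-9=22
Step 9: prey: 0+0-0=0; pred: 22+0-6=16
Max prey = 61 at step 1

Answer: 61 1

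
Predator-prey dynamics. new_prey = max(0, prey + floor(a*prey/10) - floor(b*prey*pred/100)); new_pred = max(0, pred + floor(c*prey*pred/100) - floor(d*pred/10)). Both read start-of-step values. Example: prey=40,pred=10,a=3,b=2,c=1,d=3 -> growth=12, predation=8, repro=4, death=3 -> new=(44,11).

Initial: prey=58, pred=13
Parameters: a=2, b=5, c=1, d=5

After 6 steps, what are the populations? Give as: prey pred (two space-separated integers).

Answer: 11 1

Derivation:
Step 1: prey: 58+11-37=32; pred: 13+7-6=14
Step 2: prey: 32+6-22=16; pred: 14+4-7=11
Step 3: prey: 16+3-8=11; pred: 11+1-5=7
Step 4: prey: 11+2-3=10; pred: 7+0-3=4
Step 5: prey: 10+2-2=10; pred: 4+0-2=2
Step 6: prey: 10+2-1=11; pred: 2+0-1=1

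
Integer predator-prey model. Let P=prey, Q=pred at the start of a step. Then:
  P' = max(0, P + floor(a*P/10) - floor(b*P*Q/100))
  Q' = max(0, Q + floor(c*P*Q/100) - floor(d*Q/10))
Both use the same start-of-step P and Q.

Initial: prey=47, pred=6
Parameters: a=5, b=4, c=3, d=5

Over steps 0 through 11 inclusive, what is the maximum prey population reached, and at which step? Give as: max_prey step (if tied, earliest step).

Answer: 63 2

Derivation:
Step 1: prey: 47+23-11=59; pred: 6+8-3=11
Step 2: prey: 59+29-25=63; pred: 11+19-5=25
Step 3: prey: 63+31-63=31; pred: 25+47-12=60
Step 4: prey: 31+15-74=0; pred: 60+55-30=85
Step 5: prey: 0+0-0=0; pred: 85+0-42=43
Step 6: prey: 0+0-0=0; pred: 43+0-21=22
Step 7: prey: 0+0-0=0; pred: 22+0-11=11
Step 8: prey: 0+0-0=0; pred: 11+0-5=6
Step 9: prey: 0+0-0=0; pred: 6+0-3=3
Step 10: prey: 0+0-0=0; pred: 3+0-1=2
Step 11: prey: 0+0-0=0; pred: 2+0-1=1
Max prey = 63 at step 2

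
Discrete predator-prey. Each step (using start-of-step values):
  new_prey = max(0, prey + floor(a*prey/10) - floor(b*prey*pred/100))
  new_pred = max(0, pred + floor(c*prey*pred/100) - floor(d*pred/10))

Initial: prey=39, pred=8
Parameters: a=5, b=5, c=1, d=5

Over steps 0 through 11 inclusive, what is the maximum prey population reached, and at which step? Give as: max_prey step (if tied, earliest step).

Answer: 82 6

Derivation:
Step 1: prey: 39+19-15=43; pred: 8+3-4=7
Step 2: prey: 43+21-15=49; pred: 7+3-3=7
Step 3: prey: 49+24-17=56; pred: 7+3-3=7
Step 4: prey: 56+28-19=65; pred: 7+3-3=7
Step 5: prey: 65+32-22=75; pred: 7+4-3=8
Step 6: prey: 75+37-30=82; pred: 8+6-4=10
Step 7: prey: 82+41-41=82; pred: 10+8-5=13
Step 8: prey: 82+41-53=70; pred: 13+10-6=17
Step 9: prey: 70+35-59=46; pred: 17+11-8=20
Step 10: prey: 46+23-46=23; pred: 20+9-10=19
Step 11: prey: 23+11-21=13; pred: 19+4-9=14
Max prey = 82 at step 6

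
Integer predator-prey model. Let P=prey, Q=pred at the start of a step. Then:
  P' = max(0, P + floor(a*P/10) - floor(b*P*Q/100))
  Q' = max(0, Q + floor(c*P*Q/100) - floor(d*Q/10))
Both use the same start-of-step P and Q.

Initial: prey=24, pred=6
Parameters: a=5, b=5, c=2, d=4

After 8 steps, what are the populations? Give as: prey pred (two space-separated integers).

Answer: 3 18

Derivation:
Step 1: prey: 24+12-7=29; pred: 6+2-2=6
Step 2: prey: 29+14-8=35; pred: 6+3-2=7
Step 3: prey: 35+17-12=40; pred: 7+4-2=9
Step 4: prey: 40+20-18=42; pred: 9+7-3=13
Step 5: prey: 42+21-27=36; pred: 13+10-5=18
Step 6: prey: 36+18-32=22; pred: 18+12-7=23
Step 7: prey: 22+11-25=8; pred: 23+10-9=24
Step 8: prey: 8+4-9=3; pred: 24+3-9=18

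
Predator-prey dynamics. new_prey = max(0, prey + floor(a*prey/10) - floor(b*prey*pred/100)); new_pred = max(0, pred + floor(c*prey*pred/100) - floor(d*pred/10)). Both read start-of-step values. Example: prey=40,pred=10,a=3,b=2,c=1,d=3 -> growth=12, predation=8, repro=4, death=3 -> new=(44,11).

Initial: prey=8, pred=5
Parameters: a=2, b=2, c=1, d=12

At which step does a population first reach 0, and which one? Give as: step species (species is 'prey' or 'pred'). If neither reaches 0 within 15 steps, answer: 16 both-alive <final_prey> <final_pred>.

Answer: 1 pred

Derivation:
Step 1: prey: 8+1-0=9; pred: 5+0-6=0
First extinction: pred at step 1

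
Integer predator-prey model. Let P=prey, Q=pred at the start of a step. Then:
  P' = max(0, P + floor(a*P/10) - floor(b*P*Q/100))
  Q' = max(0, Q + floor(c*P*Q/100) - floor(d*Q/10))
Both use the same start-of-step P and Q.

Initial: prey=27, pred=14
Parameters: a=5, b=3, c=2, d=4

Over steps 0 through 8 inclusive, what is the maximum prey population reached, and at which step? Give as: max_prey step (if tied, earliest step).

Answer: 30 2

Derivation:
Step 1: prey: 27+13-11=29; pred: 14+7-5=16
Step 2: prey: 29+14-13=30; pred: 16+9-6=19
Step 3: prey: 30+15-17=28; pred: 19+11-7=23
Step 4: prey: 28+14-19=23; pred: 23+12-9=26
Step 5: prey: 23+11-17=17; pred: 26+11-10=27
Step 6: prey: 17+8-13=12; pred: 27+9-10=26
Step 7: prey: 12+6-9=9; pred: 26+6-10=22
Step 8: prey: 9+4-5=8; pred: 22+3-8=17
Max prey = 30 at step 2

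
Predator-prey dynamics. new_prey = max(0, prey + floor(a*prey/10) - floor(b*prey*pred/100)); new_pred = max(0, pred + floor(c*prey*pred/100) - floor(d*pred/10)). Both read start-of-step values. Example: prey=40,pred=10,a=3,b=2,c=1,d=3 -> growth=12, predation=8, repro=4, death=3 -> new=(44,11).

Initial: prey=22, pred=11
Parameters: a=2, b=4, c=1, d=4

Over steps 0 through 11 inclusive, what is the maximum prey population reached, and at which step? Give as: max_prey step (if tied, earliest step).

Answer: 27 11

Derivation:
Step 1: prey: 22+4-9=17; pred: 11+2-4=9
Step 2: prey: 17+3-6=14; pred: 9+1-3=7
Step 3: prey: 14+2-3=13; pred: 7+0-2=5
Step 4: prey: 13+2-2=13; pred: 5+0-2=3
Step 5: prey: 13+2-1=14; pred: 3+0-1=2
Step 6: prey: 14+2-1=15; pred: 2+0-0=2
Step 7: prey: 15+3-1=17; pred: 2+0-0=2
Step 8: prey: 17+3-1=19; pred: 2+0-0=2
Step 9: prey: 19+3-1=21; pred: 2+0-0=2
Step 10: prey: 21+4-1=24; pred: 2+0-0=2
Step 11: prey: 24+4-1=27; pred: 2+0-0=2
Max prey = 27 at step 11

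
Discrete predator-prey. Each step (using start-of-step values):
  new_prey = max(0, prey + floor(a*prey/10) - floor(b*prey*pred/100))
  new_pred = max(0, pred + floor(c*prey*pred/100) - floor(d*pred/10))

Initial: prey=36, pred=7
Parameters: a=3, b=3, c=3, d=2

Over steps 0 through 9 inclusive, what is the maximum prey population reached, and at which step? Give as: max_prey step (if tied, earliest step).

Answer: 39 1

Derivation:
Step 1: prey: 36+10-7=39; pred: 7+7-1=13
Step 2: prey: 39+11-15=35; pred: 13+15-2=26
Step 3: prey: 35+10-27=18; pred: 26+27-5=48
Step 4: prey: 18+5-25=0; pred: 48+25-9=64
Step 5: prey: 0+0-0=0; pred: 64+0-12=52
Step 6: prey: 0+0-0=0; pred: 52+0-10=42
Step 7: prey: 0+0-0=0; pred: 42+0-8=34
Step 8: prey: 0+0-0=0; pred: 34+0-6=28
Step 9: prey: 0+0-0=0; pred: 28+0-5=23
Max prey = 39 at step 1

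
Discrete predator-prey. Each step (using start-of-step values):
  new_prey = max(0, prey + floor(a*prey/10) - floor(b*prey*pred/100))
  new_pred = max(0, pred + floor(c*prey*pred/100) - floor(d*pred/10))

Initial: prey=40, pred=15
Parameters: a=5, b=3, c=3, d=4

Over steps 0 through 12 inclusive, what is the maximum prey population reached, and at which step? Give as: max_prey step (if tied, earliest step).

Step 1: prey: 40+20-18=42; pred: 15+18-6=27
Step 2: prey: 42+21-34=29; pred: 27+34-10=51
Step 3: prey: 29+14-44=0; pred: 51+44-20=75
Step 4: prey: 0+0-0=0; pred: 75+0-30=45
Step 5: prey: 0+0-0=0; pred: 45+0-18=27
Step 6: prey: 0+0-0=0; pred: 27+0-10=17
Step 7: prey: 0+0-0=0; pred: 17+0-6=11
Step 8: prey: 0+0-0=0; pred: 11+0-4=7
Step 9: prey: 0+0-0=0; pred: 7+0-2=5
Step 10: prey: 0+0-0=0; pred: 5+0-2=3
Step 11: prey: 0+0-0=0; pred: 3+0-1=2
Step 12: prey: 0+0-0=0; pred: 2+0-0=2
Max prey = 42 at step 1

Answer: 42 1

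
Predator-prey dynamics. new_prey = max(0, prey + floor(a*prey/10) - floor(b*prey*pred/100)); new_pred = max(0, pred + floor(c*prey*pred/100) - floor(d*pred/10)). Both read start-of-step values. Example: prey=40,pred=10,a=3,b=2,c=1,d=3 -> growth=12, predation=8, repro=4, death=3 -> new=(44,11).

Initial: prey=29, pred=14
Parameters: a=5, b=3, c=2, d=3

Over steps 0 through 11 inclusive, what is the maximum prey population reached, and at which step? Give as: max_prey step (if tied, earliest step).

Step 1: prey: 29+14-12=31; pred: 14+8-4=18
Step 2: prey: 31+15-16=30; pred: 18+11-5=24
Step 3: prey: 30+15-21=24; pred: 24+14-7=31
Step 4: prey: 24+12-22=14; pred: 31+14-9=36
Step 5: prey: 14+7-15=6; pred: 36+10-10=36
Step 6: prey: 6+3-6=3; pred: 36+4-10=30
Step 7: prey: 3+1-2=2; pred: 30+1-9=22
Step 8: prey: 2+1-1=2; pred: 22+0-6=16
Step 9: prey: 2+1-0=3; pred: 16+0-4=12
Step 10: prey: 3+1-1=3; pred: 12+0-3=9
Step 11: prey: 3+1-0=4; pred: 9+0-2=7
Max prey = 31 at step 1

Answer: 31 1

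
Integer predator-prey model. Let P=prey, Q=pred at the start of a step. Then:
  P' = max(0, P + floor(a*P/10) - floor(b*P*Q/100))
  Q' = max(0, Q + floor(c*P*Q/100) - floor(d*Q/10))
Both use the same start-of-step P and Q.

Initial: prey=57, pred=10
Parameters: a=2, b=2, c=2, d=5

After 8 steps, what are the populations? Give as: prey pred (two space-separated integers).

Step 1: prey: 57+11-11=57; pred: 10+11-5=16
Step 2: prey: 57+11-18=50; pred: 16+18-8=26
Step 3: prey: 50+10-26=34; pred: 26+26-13=39
Step 4: prey: 34+6-26=14; pred: 39+26-19=46
Step 5: prey: 14+2-12=4; pred: 46+12-23=35
Step 6: prey: 4+0-2=2; pred: 35+2-17=20
Step 7: prey: 2+0-0=2; pred: 20+0-10=10
Step 8: prey: 2+0-0=2; pred: 10+0-5=5

Answer: 2 5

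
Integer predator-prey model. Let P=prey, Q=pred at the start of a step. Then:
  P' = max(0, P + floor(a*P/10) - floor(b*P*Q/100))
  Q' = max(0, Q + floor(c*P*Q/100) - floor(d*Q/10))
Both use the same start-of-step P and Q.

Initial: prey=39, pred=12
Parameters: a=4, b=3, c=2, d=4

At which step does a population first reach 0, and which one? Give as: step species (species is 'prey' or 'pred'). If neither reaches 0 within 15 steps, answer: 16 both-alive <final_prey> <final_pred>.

Answer: 16 both-alive 1 2

Derivation:
Step 1: prey: 39+15-14=40; pred: 12+9-4=17
Step 2: prey: 40+16-20=36; pred: 17+13-6=24
Step 3: prey: 36+14-25=25; pred: 24+17-9=32
Step 4: prey: 25+10-24=11; pred: 32+16-12=36
Step 5: prey: 11+4-11=4; pred: 36+7-14=29
Step 6: prey: 4+1-3=2; pred: 29+2-11=20
Step 7: prey: 2+0-1=1; pred: 20+0-8=12
Step 8: prey: 1+0-0=1; pred: 12+0-4=8
Step 9: prey: 1+0-0=1; pred: 8+0-3=5
Step 10: prey: 1+0-0=1; pred: 5+0-2=3
Step 11: prey: 1+0-0=1; pred: 3+0-1=2
Step 12: prey: 1+0-0=1; pred: 2+0-0=2
Steps 13-15: state stable at prey=1, pred=2 (no change)
No extinction within 15 steps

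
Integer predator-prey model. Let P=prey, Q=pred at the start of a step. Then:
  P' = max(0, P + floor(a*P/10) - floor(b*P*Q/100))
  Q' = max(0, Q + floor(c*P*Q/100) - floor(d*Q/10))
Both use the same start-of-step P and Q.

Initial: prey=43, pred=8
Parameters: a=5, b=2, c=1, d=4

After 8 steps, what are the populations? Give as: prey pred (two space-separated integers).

Step 1: prey: 43+21-6=58; pred: 8+3-3=8
Step 2: prey: 58+29-9=78; pred: 8+4-3=9
Step 3: prey: 78+39-14=103; pred: 9+7-3=13
Step 4: prey: 103+51-26=128; pred: 13+13-5=21
Step 5: prey: 128+64-53=139; pred: 21+26-8=39
Step 6: prey: 139+69-108=100; pred: 39+54-15=78
Step 7: prey: 100+50-156=0; pred: 78+78-31=125
Step 8: prey: 0+0-0=0; pred: 125+0-50=75

Answer: 0 75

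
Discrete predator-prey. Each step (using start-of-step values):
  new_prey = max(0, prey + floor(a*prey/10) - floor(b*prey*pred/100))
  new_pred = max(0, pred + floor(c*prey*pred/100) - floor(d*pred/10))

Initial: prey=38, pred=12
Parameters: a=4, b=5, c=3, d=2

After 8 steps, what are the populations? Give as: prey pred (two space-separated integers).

Answer: 0 15

Derivation:
Step 1: prey: 38+15-22=31; pred: 12+13-2=23
Step 2: prey: 31+12-35=8; pred: 23+21-4=40
Step 3: prey: 8+3-16=0; pred: 40+9-8=41
Step 4: prey: 0+0-0=0; pred: 41+0-8=33
Step 5: prey: 0+0-0=0; pred: 33+0-6=27
Step 6: prey: 0+0-0=0; pred: 27+0-5=22
Step 7: prey: 0+0-0=0; pred: 22+0-4=18
Step 8: prey: 0+0-0=0; pred: 18+0-3=15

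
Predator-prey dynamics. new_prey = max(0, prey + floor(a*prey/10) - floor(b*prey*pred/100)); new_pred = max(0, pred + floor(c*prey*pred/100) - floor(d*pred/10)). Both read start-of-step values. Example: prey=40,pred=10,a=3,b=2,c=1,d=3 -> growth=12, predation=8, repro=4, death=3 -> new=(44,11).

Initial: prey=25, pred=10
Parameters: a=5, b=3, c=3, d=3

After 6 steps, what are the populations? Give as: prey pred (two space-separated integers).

Answer: 0 41

Derivation:
Step 1: prey: 25+12-7=30; pred: 10+7-3=14
Step 2: prey: 30+15-12=33; pred: 14+12-4=22
Step 3: prey: 33+16-21=28; pred: 22+21-6=37
Step 4: prey: 28+14-31=11; pred: 37+31-11=57
Step 5: prey: 11+5-18=0; pred: 57+18-17=58
Step 6: prey: 0+0-0=0; pred: 58+0-17=41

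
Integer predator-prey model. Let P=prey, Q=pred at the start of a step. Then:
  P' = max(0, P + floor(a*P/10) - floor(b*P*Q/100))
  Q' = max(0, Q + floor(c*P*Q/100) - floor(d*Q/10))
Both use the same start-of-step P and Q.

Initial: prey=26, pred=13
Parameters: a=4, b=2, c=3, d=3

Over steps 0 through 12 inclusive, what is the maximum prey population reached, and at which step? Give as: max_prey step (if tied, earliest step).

Step 1: prey: 26+10-6=30; pred: 13+10-3=20
Step 2: prey: 30+12-12=30; pred: 20+18-6=32
Step 3: prey: 30+12-19=23; pred: 32+28-9=51
Step 4: prey: 23+9-23=9; pred: 51+35-15=71
Step 5: prey: 9+3-12=0; pred: 71+19-21=69
Step 6: prey: 0+0-0=0; pred: 69+0-20=49
Step 7: prey: 0+0-0=0; pred: 49+0-14=35
Step 8: prey: 0+0-0=0; pred: 35+0-10=25
Step 9: prey: 0+0-0=0; pred: 25+0-7=18
Step 10: prey: 0+0-0=0; pred: 18+0-5=13
Step 11: prey: 0+0-0=0; pred: 13+0-3=10
Step 12: prey: 0+0-0=0; pred: 10+0-3=7
Max prey = 30 at step 1

Answer: 30 1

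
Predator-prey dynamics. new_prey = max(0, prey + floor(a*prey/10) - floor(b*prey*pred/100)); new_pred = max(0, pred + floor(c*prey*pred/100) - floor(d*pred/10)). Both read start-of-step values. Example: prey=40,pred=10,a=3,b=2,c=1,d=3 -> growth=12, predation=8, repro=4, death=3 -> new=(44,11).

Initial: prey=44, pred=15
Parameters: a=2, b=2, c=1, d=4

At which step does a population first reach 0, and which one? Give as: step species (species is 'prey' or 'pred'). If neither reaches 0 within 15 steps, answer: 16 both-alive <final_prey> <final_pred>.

Step 1: prey: 44+8-13=39; pred: 15+6-6=15
Step 2: prey: 39+7-11=35; pred: 15+5-6=14
Step 3: prey: 35+7-9=33; pred: 14+4-5=13
Step 4: prey: 33+6-8=31; pred: 13+4-5=12
Step 5: prey: 31+6-7=30; pred: 12+3-4=11
Step 6: prey: 30+6-6=30; pred: 11+3-4=10
Step 7: prey: 30+6-6=30; pred: 10+3-4=9
Step 8: prey: 30+6-5=31; pred: 9+2-3=8
Step 9: prey: 31+6-4=33; pred: 8+2-3=7
Step 10: prey: 33+6-4=35; pred: 7+2-2=7
Step 11: prey: 35+7-4=38; pred: 7+2-2=7
Step 12: prey: 38+7-5=40; pred: 7+2-2=7
Step 13: prey: 40+8-5=43; pred: 7+2-2=7
Step 14: prey: 43+8-6=45; pred: 7+3-2=8
Step 15: prey: 45+9-7=47; pred: 8+3-3=8
No extinction within 15 steps

Answer: 16 both-alive 47 8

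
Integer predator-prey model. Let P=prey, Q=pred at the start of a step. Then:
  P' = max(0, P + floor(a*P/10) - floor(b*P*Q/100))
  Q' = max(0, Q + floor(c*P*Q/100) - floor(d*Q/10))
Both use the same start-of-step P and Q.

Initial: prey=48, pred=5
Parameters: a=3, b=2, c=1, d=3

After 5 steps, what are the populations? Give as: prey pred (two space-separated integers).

Answer: 83 25

Derivation:
Step 1: prey: 48+14-4=58; pred: 5+2-1=6
Step 2: prey: 58+17-6=69; pred: 6+3-1=8
Step 3: prey: 69+20-11=78; pred: 8+5-2=11
Step 4: prey: 78+23-17=84; pred: 11+8-3=16
Step 5: prey: 84+25-26=83; pred: 16+13-4=25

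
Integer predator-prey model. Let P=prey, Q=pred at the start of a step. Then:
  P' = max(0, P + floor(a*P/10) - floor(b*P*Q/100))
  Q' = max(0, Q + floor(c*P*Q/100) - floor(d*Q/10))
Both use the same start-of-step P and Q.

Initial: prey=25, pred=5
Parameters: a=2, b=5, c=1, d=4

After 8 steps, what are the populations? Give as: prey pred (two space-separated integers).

Step 1: prey: 25+5-6=24; pred: 5+1-2=4
Step 2: prey: 24+4-4=24; pred: 4+0-1=3
Step 3: prey: 24+4-3=25; pred: 3+0-1=2
Step 4: prey: 25+5-2=28; pred: 2+0-0=2
Step 5: prey: 28+5-2=31; pred: 2+0-0=2
Step 6: prey: 31+6-3=34; pred: 2+0-0=2
Step 7: prey: 34+6-3=37; pred: 2+0-0=2
Step 8: prey: 37+7-3=41; pred: 2+0-0=2

Answer: 41 2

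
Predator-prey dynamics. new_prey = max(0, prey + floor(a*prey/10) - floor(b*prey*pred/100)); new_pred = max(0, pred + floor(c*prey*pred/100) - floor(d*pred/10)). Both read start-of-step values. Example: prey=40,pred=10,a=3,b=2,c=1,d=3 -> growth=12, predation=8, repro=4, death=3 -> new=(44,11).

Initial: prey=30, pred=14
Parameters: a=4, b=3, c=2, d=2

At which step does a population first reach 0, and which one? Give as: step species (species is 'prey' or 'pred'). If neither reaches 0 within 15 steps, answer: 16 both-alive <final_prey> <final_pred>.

Step 1: prey: 30+12-12=30; pred: 14+8-2=20
Step 2: prey: 30+12-18=24; pred: 20+12-4=28
Step 3: prey: 24+9-20=13; pred: 28+13-5=36
Step 4: prey: 13+5-14=4; pred: 36+9-7=38
Step 5: prey: 4+1-4=1; pred: 38+3-7=34
Step 6: prey: 1+0-1=0; pred: 34+0-6=28
First extinction: prey at step 6

Answer: 6 prey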